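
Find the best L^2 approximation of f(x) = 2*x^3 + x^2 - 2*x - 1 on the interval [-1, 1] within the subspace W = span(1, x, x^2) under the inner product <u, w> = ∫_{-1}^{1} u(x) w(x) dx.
g(x) = x^2 - 4*x/5 - 1

The best approximation g ∈ W is the orthogonal projection of f onto W. Writing g = a_0 + a_1 x + a_2 x^2, the coefficients solve the normal equations G · a = b where
  G_{ij} = <φ_i, φ_j> and b_i = <f, φ_i>, with φ_0 = 1, φ_1 = x, φ_2 = x^2.
G =
  [2, 0, 2/3]
  [0, 2/3, 0]
  [2/3, 0, 2/5],
b = (-4/3, -8/15, -4/15).
Solving gives a_0 = -1, a_1 = -4/5, a_2 = 1, so
  g(x) = x^2 - 4*x/5 - 1.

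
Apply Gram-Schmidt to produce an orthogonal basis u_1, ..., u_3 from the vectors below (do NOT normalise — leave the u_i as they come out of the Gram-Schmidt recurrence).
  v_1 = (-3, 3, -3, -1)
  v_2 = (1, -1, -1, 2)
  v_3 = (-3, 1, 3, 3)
Orthogonal basis:
  u_1 = (-3, 3, -3, -1)
  u_2 = (13/28, -13/28, -43/28, 51/28)
  u_3 = (-500/171, 158/171, 470/171, 188/57)

Apply the Gram-Schmidt recurrence
  u_1 = v_1
  u_i = v_i − Σ_{j<i} ((v_i · u_j) / (u_j · u_j)) · u_j.

Step by step this gives:
  u_1 = (-3, 3, -3, -1)
  u_2 = (13/28, -13/28, -43/28, 51/28)
  u_3 = (-500/171, 158/171, 470/171, 188/57)

Orthogonality check:
  u_2 · u_1 = 0 (should be 0)
  u_3 · u_1 = 0 (should be 0)
  u_3 · u_2 = 0 (should be 0)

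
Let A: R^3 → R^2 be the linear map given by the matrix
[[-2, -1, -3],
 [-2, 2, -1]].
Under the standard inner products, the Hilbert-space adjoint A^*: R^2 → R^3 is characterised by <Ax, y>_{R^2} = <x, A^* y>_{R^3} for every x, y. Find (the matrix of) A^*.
A^* = A^T =
[[-2, -2],
 [-1, 2],
 [-3, -1]]

For real matrices with standard dot products, the defining identity <Ax, y> = <x, A^* y> gives (Ax)^T y = x^T (A^*) y, i.e. x^T A^T y = x^T (A^*) y. Since this holds for all x, y, we must have A^* = A^T. Therefore
A^* =
[[-2, -2],
 [-1, 2],
 [-3, -1]].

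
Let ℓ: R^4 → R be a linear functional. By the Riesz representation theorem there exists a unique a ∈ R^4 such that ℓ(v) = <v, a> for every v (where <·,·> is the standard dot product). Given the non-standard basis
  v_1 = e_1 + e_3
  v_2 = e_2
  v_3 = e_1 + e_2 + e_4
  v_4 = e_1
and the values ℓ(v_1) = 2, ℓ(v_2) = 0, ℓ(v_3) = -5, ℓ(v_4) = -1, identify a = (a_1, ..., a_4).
a = (-1, 0, 3, -4)

Write a = (a_1, ..., a_4) in the standard basis. For each basis vector v_i, ℓ(v_i) = <v_i, a> is a linear equation in the a_j's. Collect the n equations into a matrix system V a = ℓ, where row i of V is v_i (expressed in the standard basis). Since V is invertible (lower-triangular with 1s on the diagonal, up to permutation), solve by back-substitution:
  V =
[[1, 0, 1, 0],
 [0, 1, 0, 0],
 [1, 1, 0, 1],
 [1, 0, 0, 0]]
  V a = (2, 0, -5, -1)
Solving gives a = (-1, 0, 3, -4).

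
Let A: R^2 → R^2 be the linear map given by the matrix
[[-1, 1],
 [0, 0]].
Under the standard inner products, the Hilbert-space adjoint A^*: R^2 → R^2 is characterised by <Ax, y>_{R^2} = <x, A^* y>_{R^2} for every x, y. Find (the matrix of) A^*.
A^* = A^T =
[[-1, 0],
 [1, 0]]

For real matrices with standard dot products, the defining identity <Ax, y> = <x, A^* y> gives (Ax)^T y = x^T (A^*) y, i.e. x^T A^T y = x^T (A^*) y. Since this holds for all x, y, we must have A^* = A^T. Therefore
A^* =
[[-1, 0],
 [1, 0]].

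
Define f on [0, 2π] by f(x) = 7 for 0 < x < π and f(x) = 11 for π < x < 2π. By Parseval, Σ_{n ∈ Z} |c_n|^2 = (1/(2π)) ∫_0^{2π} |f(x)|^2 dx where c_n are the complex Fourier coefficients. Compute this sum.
Σ |c_n|^2 = 85

Parseval equates the L^2 energy of f (normalised by 1/(2π)) with the ℓ^2 sum of its Fourier coefficients: (1/(2π)) ∫_0^{2π} |f|^2 = Σ |c_n|^2.
Compute the left side: (1/(2π)) [∫_0^π 7^2 dx + ∫_π^{2π} 11^2 dx] = (1/(2π)) · (49π + 121π) = (49 + 121)/2 = 85.
So Σ_{n ∈ Z} |c_n|^2 = 85.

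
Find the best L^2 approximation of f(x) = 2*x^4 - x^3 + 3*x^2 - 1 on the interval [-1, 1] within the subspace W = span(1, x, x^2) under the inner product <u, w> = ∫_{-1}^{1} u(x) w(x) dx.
g(x) = 33*x^2/7 - 3*x/5 - 41/35

The best approximation g ∈ W is the orthogonal projection of f onto W. Writing g = a_0 + a_1 x + a_2 x^2, the coefficients solve the normal equations G · a = b where
  G_{ij} = <φ_i, φ_j> and b_i = <f, φ_i>, with φ_0 = 1, φ_1 = x, φ_2 = x^2.
G =
  [2, 0, 2/3]
  [0, 2/3, 0]
  [2/3, 0, 2/5],
b = (4/5, -2/5, 116/105).
Solving gives a_0 = -41/35, a_1 = -3/5, a_2 = 33/7, so
  g(x) = 33*x^2/7 - 3*x/5 - 41/35.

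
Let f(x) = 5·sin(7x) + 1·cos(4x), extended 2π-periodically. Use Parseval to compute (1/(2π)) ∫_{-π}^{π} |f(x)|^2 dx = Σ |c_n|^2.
Σ |c_n|^2 = 13

Expand |f|^2 and use orthogonality of {sin(nx), cos(mx)} on [-π, π]:
  ∫_{-π}^{π} sin(nx)^2 dx = π, ∫ cos(mx)^2 dx = π, and cross terms integrate to 0.
So ∫_{-π}^{π} f(x)^2 dx = 5^2 · π + 1^2 · π = (25 + 1)π.
Divide by 2π: (25 + 1)/2 = 13.
By Parseval, this equals Σ |c_n|^2.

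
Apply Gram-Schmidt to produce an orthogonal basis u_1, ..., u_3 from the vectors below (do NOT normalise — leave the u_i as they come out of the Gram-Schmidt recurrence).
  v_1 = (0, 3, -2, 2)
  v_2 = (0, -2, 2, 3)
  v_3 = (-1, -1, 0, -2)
Orthogonal basis:
  u_1 = (0, 3, -2, 2)
  u_2 = (0, -22/17, 26/17, 59/17)
  u_3 = (-1, -20/91, -2/7, 4/91)

Apply the Gram-Schmidt recurrence
  u_1 = v_1
  u_i = v_i − Σ_{j<i} ((v_i · u_j) / (u_j · u_j)) · u_j.

Step by step this gives:
  u_1 = (0, 3, -2, 2)
  u_2 = (0, -22/17, 26/17, 59/17)
  u_3 = (-1, -20/91, -2/7, 4/91)

Orthogonality check:
  u_2 · u_1 = 0 (should be 0)
  u_3 · u_1 = 0 (should be 0)
  u_3 · u_2 = 0 (should be 0)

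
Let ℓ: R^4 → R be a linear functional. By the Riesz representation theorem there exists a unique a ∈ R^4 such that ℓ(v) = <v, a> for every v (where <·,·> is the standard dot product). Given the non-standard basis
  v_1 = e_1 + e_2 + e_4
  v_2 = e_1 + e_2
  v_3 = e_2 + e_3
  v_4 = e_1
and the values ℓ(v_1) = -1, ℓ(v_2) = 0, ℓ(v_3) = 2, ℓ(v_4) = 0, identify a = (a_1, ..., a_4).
a = (0, 0, 2, -1)

Write a = (a_1, ..., a_4) in the standard basis. For each basis vector v_i, ℓ(v_i) = <v_i, a> is a linear equation in the a_j's. Collect the n equations into a matrix system V a = ℓ, where row i of V is v_i (expressed in the standard basis). Since V is invertible (lower-triangular with 1s on the diagonal, up to permutation), solve by back-substitution:
  V =
[[1, 1, 0, 1],
 [1, 1, 0, 0],
 [0, 1, 1, 0],
 [1, 0, 0, 0]]
  V a = (-1, 0, 2, 0)
Solving gives a = (0, 0, 2, -1).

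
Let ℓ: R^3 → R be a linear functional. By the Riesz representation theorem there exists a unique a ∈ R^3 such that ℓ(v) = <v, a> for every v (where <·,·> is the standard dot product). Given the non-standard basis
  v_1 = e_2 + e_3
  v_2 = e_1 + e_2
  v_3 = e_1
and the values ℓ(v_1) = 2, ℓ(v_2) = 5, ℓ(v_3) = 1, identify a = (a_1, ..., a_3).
a = (1, 4, -2)

Write a = (a_1, ..., a_3) in the standard basis. For each basis vector v_i, ℓ(v_i) = <v_i, a> is a linear equation in the a_j's. Collect the n equations into a matrix system V a = ℓ, where row i of V is v_i (expressed in the standard basis). Since V is invertible (lower-triangular with 1s on the diagonal, up to permutation), solve by back-substitution:
  V =
[[0, 1, 1],
 [1, 1, 0],
 [1, 0, 0]]
  V a = (2, 5, 1)
Solving gives a = (1, 4, -2).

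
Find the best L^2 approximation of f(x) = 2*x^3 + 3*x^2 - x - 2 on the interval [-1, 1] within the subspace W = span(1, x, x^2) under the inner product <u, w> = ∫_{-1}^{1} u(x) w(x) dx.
g(x) = 3*x^2 + x/5 - 2

The best approximation g ∈ W is the orthogonal projection of f onto W. Writing g = a_0 + a_1 x + a_2 x^2, the coefficients solve the normal equations G · a = b where
  G_{ij} = <φ_i, φ_j> and b_i = <f, φ_i>, with φ_0 = 1, φ_1 = x, φ_2 = x^2.
G =
  [2, 0, 2/3]
  [0, 2/3, 0]
  [2/3, 0, 2/5],
b = (-2, 2/15, -2/15).
Solving gives a_0 = -2, a_1 = 1/5, a_2 = 3, so
  g(x) = 3*x^2 + x/5 - 2.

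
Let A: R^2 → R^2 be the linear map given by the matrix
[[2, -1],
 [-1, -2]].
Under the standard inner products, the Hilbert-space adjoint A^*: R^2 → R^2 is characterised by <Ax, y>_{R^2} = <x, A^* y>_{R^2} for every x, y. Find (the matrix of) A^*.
A^* = A^T =
[[2, -1],
 [-1, -2]]

For real matrices with standard dot products, the defining identity <Ax, y> = <x, A^* y> gives (Ax)^T y = x^T (A^*) y, i.e. x^T A^T y = x^T (A^*) y. Since this holds for all x, y, we must have A^* = A^T. Therefore
A^* =
[[2, -1],
 [-1, -2]].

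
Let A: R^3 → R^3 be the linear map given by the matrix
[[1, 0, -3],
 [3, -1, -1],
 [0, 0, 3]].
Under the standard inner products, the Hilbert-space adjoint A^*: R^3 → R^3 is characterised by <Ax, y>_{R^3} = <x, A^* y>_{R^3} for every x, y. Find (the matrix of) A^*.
A^* = A^T =
[[1, 3, 0],
 [0, -1, 0],
 [-3, -1, 3]]

For real matrices with standard dot products, the defining identity <Ax, y> = <x, A^* y> gives (Ax)^T y = x^T (A^*) y, i.e. x^T A^T y = x^T (A^*) y. Since this holds for all x, y, we must have A^* = A^T. Therefore
A^* =
[[1, 3, 0],
 [0, -1, 0],
 [-3, -1, 3]].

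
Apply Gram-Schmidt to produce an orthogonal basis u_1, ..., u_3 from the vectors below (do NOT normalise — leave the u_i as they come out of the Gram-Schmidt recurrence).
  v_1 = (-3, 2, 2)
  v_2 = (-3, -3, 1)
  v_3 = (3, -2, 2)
Orthogonal basis:
  u_1 = (-3, 2, 2)
  u_2 = (-36/17, -61/17, 7/17)
  u_3 = (240/149, -90/149, 450/149)

Apply the Gram-Schmidt recurrence
  u_1 = v_1
  u_i = v_i − Σ_{j<i} ((v_i · u_j) / (u_j · u_j)) · u_j.

Step by step this gives:
  u_1 = (-3, 2, 2)
  u_2 = (-36/17, -61/17, 7/17)
  u_3 = (240/149, -90/149, 450/149)

Orthogonality check:
  u_2 · u_1 = 0 (should be 0)
  u_3 · u_1 = 0 (should be 0)
  u_3 · u_2 = 0 (should be 0)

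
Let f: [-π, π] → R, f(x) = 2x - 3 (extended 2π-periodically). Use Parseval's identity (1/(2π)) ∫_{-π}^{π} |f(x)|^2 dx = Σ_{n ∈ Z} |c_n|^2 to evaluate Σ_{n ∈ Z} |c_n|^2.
Σ |c_n|^2 = 4π^2/3 + 9

Expand and integrate term by term over [-π, π]:
  ∫ (2x)^2 dx = 4·(2π^3/3); ∫ 2·2·(-3)·x dx = 0 (odd integrand); ∫ (-3)^2 dx = 9·2π.
So (1/(2π)) ∫_{-π}^{π} (2x - 3)^2 dx = 4π^2/3 + 9 = 4π^2/3 + 9.
Parseval ⇒ Σ |c_n|^2 = 4π^2/3 + 9.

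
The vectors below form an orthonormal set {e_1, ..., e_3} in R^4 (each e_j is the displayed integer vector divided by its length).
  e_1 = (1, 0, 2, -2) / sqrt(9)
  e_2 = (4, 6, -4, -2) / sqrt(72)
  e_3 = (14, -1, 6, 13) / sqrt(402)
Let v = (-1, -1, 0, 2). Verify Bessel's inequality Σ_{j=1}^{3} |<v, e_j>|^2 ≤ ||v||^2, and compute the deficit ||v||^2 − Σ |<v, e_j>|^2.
Σ |<v, e_j>|^2 = 1190/201; ||v||^2 = 6; deficit = 16/201

Write each e_j = u_j / sqrt(<u_j, u_j>) where u_j is the displayed integer vector. Then <v, e_j> = <v, u_j> / sqrt(<u_j, u_j>), so |<v, e_j>|^2 = <v, u_j>^2 / <u_j, u_j>.
Coefficients: <v, e_1> = -5/sqrt(9), <v, e_2> = -14/sqrt(72), <v, e_3> = 13/sqrt(402).
Square and sum: Σ |<v, e_j>|^2 = 1190/201.
Compute ||v||^2 = v·v = 6.
Deficit = 6 − 1190/201 = 16/201 ≥ 0, confirming Bessel's inequality. (The deficit equals ||v − Σ <v,e_j> e_j||^2, the squared distance from v to span{e_j}.)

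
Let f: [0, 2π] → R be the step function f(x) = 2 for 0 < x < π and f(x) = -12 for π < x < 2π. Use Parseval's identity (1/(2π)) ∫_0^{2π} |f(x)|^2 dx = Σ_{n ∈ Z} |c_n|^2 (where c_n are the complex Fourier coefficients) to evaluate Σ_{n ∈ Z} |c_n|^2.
Σ |c_n|^2 = 74

Parseval equates the L^2 energy of f (normalised by 1/(2π)) with the ℓ^2 sum of its Fourier coefficients: (1/(2π)) ∫_0^{2π} |f|^2 = Σ |c_n|^2.
Compute the left side: (1/(2π)) [∫_0^π 2^2 dx + ∫_π^{2π} (-12)^2 dx] = (1/(2π)) · (4π + 144π) = (4 + 144)/2 = 74.
So Σ_{n ∈ Z} |c_n|^2 = 74.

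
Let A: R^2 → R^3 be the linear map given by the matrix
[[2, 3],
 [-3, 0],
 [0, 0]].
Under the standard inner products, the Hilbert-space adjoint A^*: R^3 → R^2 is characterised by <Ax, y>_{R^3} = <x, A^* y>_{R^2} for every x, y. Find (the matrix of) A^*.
A^* = A^T =
[[2, -3, 0],
 [3, 0, 0]]

For real matrices with standard dot products, the defining identity <Ax, y> = <x, A^* y> gives (Ax)^T y = x^T (A^*) y, i.e. x^T A^T y = x^T (A^*) y. Since this holds for all x, y, we must have A^* = A^T. Therefore
A^* =
[[2, -3, 0],
 [3, 0, 0]].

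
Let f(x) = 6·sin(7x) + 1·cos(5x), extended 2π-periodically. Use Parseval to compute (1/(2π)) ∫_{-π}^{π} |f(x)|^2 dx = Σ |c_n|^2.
Σ |c_n|^2 = 37/2

Expand |f|^2 and use orthogonality of {sin(nx), cos(mx)} on [-π, π]:
  ∫_{-π}^{π} sin(nx)^2 dx = π, ∫ cos(mx)^2 dx = π, and cross terms integrate to 0.
So ∫_{-π}^{π} f(x)^2 dx = 6^2 · π + 1^2 · π = (36 + 1)π.
Divide by 2π: (36 + 1)/2 = 37/2.
By Parseval, this equals Σ |c_n|^2.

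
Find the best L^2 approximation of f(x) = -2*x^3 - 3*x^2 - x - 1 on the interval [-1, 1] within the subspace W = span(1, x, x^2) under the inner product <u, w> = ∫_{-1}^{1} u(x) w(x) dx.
g(x) = -3*x^2 - 11*x/5 - 1

The best approximation g ∈ W is the orthogonal projection of f onto W. Writing g = a_0 + a_1 x + a_2 x^2, the coefficients solve the normal equations G · a = b where
  G_{ij} = <φ_i, φ_j> and b_i = <f, φ_i>, with φ_0 = 1, φ_1 = x, φ_2 = x^2.
G =
  [2, 0, 2/3]
  [0, 2/3, 0]
  [2/3, 0, 2/5],
b = (-4, -22/15, -28/15).
Solving gives a_0 = -1, a_1 = -11/5, a_2 = -3, so
  g(x) = -3*x^2 - 11*x/5 - 1.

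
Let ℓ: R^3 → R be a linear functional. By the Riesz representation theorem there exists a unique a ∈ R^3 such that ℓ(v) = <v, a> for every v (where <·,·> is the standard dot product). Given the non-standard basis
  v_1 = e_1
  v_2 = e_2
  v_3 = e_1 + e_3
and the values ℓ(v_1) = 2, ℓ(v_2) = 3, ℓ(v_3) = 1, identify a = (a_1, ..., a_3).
a = (2, 3, -1)

Write a = (a_1, ..., a_3) in the standard basis. For each basis vector v_i, ℓ(v_i) = <v_i, a> is a linear equation in the a_j's. Collect the n equations into a matrix system V a = ℓ, where row i of V is v_i (expressed in the standard basis). Since V is invertible (lower-triangular with 1s on the diagonal, up to permutation), solve by back-substitution:
  V =
[[1, 0, 0],
 [0, 1, 0],
 [1, 0, 1]]
  V a = (2, 3, 1)
Solving gives a = (2, 3, -1).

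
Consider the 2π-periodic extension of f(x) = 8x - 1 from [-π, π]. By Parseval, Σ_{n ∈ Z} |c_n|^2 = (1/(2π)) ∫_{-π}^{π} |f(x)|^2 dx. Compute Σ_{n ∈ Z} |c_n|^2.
Σ |c_n|^2 = 64π^2/3 + 1

Expand and integrate term by term over [-π, π]:
  ∫ (8x)^2 dx = 64·(2π^3/3); ∫ 2·8·(-1)·x dx = 0 (odd integrand); ∫ (-1)^2 dx = 1·2π.
So (1/(2π)) ∫_{-π}^{π} (8x - 1)^2 dx = 64π^2/3 + 1 = 64π^2/3 + 1.
Parseval ⇒ Σ |c_n|^2 = 64π^2/3 + 1.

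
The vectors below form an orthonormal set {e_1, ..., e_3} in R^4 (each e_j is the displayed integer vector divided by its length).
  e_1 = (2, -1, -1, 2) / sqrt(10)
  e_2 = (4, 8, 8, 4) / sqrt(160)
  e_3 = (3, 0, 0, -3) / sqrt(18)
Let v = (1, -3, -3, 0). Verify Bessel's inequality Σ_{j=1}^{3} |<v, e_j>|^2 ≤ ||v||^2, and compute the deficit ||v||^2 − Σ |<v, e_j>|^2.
Σ |<v, e_j>|^2 = 19; ||v||^2 = 19; deficit = 0

Write each e_j = u_j / sqrt(<u_j, u_j>) where u_j is the displayed integer vector. Then <v, e_j> = <v, u_j> / sqrt(<u_j, u_j>), so |<v, e_j>|^2 = <v, u_j>^2 / <u_j, u_j>.
Coefficients: <v, e_1> = 8/sqrt(10), <v, e_2> = -44/sqrt(160), <v, e_3> = 3/sqrt(18).
Square and sum: Σ |<v, e_j>|^2 = 19.
Compute ||v||^2 = v·v = 19.
Deficit = 19 − 19 = 0 ≥ 0, confirming Bessel's inequality. (The deficit equals ||v − Σ <v,e_j> e_j||^2, the squared distance from v to span{e_j}.)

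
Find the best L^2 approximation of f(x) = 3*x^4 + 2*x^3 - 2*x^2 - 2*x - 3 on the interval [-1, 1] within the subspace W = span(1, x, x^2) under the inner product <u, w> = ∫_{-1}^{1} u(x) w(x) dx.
g(x) = 4*x^2/7 - 4*x/5 - 114/35

The best approximation g ∈ W is the orthogonal projection of f onto W. Writing g = a_0 + a_1 x + a_2 x^2, the coefficients solve the normal equations G · a = b where
  G_{ij} = <φ_i, φ_j> and b_i = <f, φ_i>, with φ_0 = 1, φ_1 = x, φ_2 = x^2.
G =
  [2, 0, 2/3]
  [0, 2/3, 0]
  [2/3, 0, 2/5],
b = (-92/15, -8/15, -68/35).
Solving gives a_0 = -114/35, a_1 = -4/5, a_2 = 4/7, so
  g(x) = 4*x^2/7 - 4*x/5 - 114/35.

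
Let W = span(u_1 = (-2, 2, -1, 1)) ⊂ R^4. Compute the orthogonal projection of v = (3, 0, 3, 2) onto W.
proj_W(v) = (7/5, -7/5, 7/10, -7/10)

Set up U = [u_1 | ... | u_1] ∈ R^(4×1). The projector onto W = col(U) is P = U (U^T U)^(-1) U^T.
Compute U^T U =
  [10],
and U^T v = (-7).
Solve U^T U · c = U^T v for the coefficients: c = (-7/10). The projection is proj_W(v) = U c.
Check: (v - proj_W(v)) · u_1 = 0  (should be 0).
Result: proj_W(v) = (7/5, -7/5, 7/10, -7/10).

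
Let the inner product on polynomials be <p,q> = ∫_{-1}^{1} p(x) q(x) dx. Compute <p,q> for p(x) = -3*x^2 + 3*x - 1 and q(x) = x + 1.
<p,q> = -2

Expand the product: p(x)·q(x) = -3*x^3 + 2*x - 1.
∫_{-1}^{1} of each monomial x^k gives [2/(k+1) if k even, 0 if k odd]. Integrating term-by-term (or equivalently evaluating the antiderivative F(x) = -3*x^4/4 + x^2 - x at the endpoints):
  F(1) − F(−1) = -3/4 − (5/4) = -2.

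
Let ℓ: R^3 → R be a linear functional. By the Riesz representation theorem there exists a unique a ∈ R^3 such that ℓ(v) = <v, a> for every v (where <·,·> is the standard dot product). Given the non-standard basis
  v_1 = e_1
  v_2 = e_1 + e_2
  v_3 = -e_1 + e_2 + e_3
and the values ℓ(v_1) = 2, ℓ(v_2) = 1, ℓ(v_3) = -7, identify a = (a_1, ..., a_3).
a = (2, -1, -4)

Write a = (a_1, ..., a_3) in the standard basis. For each basis vector v_i, ℓ(v_i) = <v_i, a> is a linear equation in the a_j's. Collect the n equations into a matrix system V a = ℓ, where row i of V is v_i (expressed in the standard basis). Since V is invertible (lower-triangular with 1s on the diagonal, up to permutation), solve by back-substitution:
  V =
[[1, 0, 0],
 [1, 1, 0],
 [-1, 1, 1]]
  V a = (2, 1, -7)
Solving gives a = (2, -1, -4).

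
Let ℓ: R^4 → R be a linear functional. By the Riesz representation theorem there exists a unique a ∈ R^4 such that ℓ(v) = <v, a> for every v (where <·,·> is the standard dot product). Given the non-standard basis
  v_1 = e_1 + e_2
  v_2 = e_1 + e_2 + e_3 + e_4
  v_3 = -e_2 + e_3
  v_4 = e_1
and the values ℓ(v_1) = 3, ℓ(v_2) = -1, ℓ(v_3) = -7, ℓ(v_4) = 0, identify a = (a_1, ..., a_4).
a = (0, 3, -4, 0)

Write a = (a_1, ..., a_4) in the standard basis. For each basis vector v_i, ℓ(v_i) = <v_i, a> is a linear equation in the a_j's. Collect the n equations into a matrix system V a = ℓ, where row i of V is v_i (expressed in the standard basis). Since V is invertible (lower-triangular with 1s on the diagonal, up to permutation), solve by back-substitution:
  V =
[[1, 1, 0, 0],
 [1, 1, 1, 1],
 [0, -1, 1, 0],
 [1, 0, 0, 0]]
  V a = (3, -1, -7, 0)
Solving gives a = (0, 3, -4, 0).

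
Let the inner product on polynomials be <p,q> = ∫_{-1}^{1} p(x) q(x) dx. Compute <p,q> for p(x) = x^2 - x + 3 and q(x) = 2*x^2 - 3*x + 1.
<p,q> = 202/15

Expand the product: p(x)·q(x) = 2*x^4 - 5*x^3 + 10*x^2 - 10*x + 3.
∫_{-1}^{1} of each monomial x^k gives [2/(k+1) if k even, 0 if k odd]. Integrating term-by-term (or equivalently evaluating the antiderivative F(x) = 2*x^5/5 - 5*x^4/4 + 10*x^3/3 - 5*x^2 + 3*x at the endpoints):
  F(1) − F(−1) = 29/60 − (-779/60) = 202/15.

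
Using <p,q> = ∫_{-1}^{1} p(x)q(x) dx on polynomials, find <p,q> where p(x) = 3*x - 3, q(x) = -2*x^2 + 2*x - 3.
<p,q> = 26

Expand the product: p(x)·q(x) = -6*x^3 + 12*x^2 - 15*x + 9.
∫_{-1}^{1} of each monomial x^k gives [2/(k+1) if k even, 0 if k odd]. Integrating term-by-term (or equivalently evaluating the antiderivative F(x) = -3*x^4/2 + 4*x^3 - 15*x^2/2 + 9*x at the endpoints):
  F(1) − F(−1) = 4 − (-22) = 26.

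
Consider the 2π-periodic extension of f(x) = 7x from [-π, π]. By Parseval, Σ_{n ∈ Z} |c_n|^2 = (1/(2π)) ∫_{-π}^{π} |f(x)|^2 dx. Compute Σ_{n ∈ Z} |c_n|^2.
Σ |c_n|^2 = 49π^2/3

Expand and integrate term by term over [-π, π]:
  ∫ (7x)^2 dx = 49·(2π^3/3); ∫ 2·7·(0)·x dx = 0 (odd integrand); ∫ 0^2 dx = 0·2π.
So (1/(2π)) ∫_{-π}^{π} (7x)^2 dx = 49π^2/3 + 0 = 49π^2/3.
Parseval ⇒ Σ |c_n|^2 = 49π^2/3.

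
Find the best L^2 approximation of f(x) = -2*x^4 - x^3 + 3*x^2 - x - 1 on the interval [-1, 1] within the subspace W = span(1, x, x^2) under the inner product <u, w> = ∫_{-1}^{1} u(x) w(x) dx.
g(x) = 9*x^2/7 - 8*x/5 - 29/35

The best approximation g ∈ W is the orthogonal projection of f onto W. Writing g = a_0 + a_1 x + a_2 x^2, the coefficients solve the normal equations G · a = b where
  G_{ij} = <φ_i, φ_j> and b_i = <f, φ_i>, with φ_0 = 1, φ_1 = x, φ_2 = x^2.
G =
  [2, 0, 2/3]
  [0, 2/3, 0]
  [2/3, 0, 2/5],
b = (-4/5, -16/15, -4/105).
Solving gives a_0 = -29/35, a_1 = -8/5, a_2 = 9/7, so
  g(x) = 9*x^2/7 - 8*x/5 - 29/35.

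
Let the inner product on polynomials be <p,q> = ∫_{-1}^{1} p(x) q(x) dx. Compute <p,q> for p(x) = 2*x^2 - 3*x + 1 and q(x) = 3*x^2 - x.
<p,q> = 32/5

Expand the product: p(x)·q(x) = 6*x^4 - 11*x^3 + 6*x^2 - x.
∫_{-1}^{1} of each monomial x^k gives [2/(k+1) if k even, 0 if k odd]. Integrating term-by-term (or equivalently evaluating the antiderivative F(x) = 6*x^5/5 - 11*x^4/4 + 2*x^3 - x^2/2 at the endpoints):
  F(1) − F(−1) = -1/20 − (-129/20) = 32/5.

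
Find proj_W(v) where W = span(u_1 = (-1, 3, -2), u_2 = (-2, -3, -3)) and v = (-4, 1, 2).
proj_W(v) = (-43/307, 228/307, -97/307)

Set up U = [u_1 | ... | u_2] ∈ R^(3×2). The projector onto W = col(U) is P = U (U^T U)^(-1) U^T.
Compute U^T U =
  [14, -1]
  [-1, 22],
and U^T v = (3, -1).
Solve U^T U · c = U^T v for the coefficients: c = (65/307, -11/307). The projection is proj_W(v) = U c.
Check: (v - proj_W(v)) · u_1 = 0  (should be 0).
Check: (v - proj_W(v)) · u_2 = 0  (should be 0).
Result: proj_W(v) = (-43/307, 228/307, -97/307).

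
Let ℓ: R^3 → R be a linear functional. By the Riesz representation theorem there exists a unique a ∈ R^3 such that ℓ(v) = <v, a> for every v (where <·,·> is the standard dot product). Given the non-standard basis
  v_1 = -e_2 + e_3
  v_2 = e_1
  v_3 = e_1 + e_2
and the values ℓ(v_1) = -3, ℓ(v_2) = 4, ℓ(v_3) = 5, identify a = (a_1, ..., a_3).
a = (4, 1, -2)

Write a = (a_1, ..., a_3) in the standard basis. For each basis vector v_i, ℓ(v_i) = <v_i, a> is a linear equation in the a_j's. Collect the n equations into a matrix system V a = ℓ, where row i of V is v_i (expressed in the standard basis). Since V is invertible (lower-triangular with 1s on the diagonal, up to permutation), solve by back-substitution:
  V =
[[0, -1, 1],
 [1, 0, 0],
 [1, 1, 0]]
  V a = (-3, 4, 5)
Solving gives a = (4, 1, -2).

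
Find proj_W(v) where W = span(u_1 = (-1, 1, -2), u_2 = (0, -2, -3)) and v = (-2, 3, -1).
proj_W(v) = (-103/62, 195/62, -34/31)

Set up U = [u_1 | ... | u_2] ∈ R^(3×2). The projector onto W = col(U) is P = U (U^T U)^(-1) U^T.
Compute U^T U =
  [6, 4]
  [4, 13],
and U^T v = (7, -3).
Solve U^T U · c = U^T v for the coefficients: c = (103/62, -23/31). The projection is proj_W(v) = U c.
Check: (v - proj_W(v)) · u_1 = 0  (should be 0).
Check: (v - proj_W(v)) · u_2 = 0  (should be 0).
Result: proj_W(v) = (-103/62, 195/62, -34/31).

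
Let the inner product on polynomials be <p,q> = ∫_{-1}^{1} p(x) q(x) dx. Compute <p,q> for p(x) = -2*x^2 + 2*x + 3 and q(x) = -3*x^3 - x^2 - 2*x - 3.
<p,q> = -304/15

Expand the product: p(x)·q(x) = 6*x^5 - 4*x^4 - 7*x^3 - x^2 - 12*x - 9.
∫_{-1}^{1} of each monomial x^k gives [2/(k+1) if k even, 0 if k odd]. Integrating term-by-term (or equivalently evaluating the antiderivative F(x) = x^6 - 4*x^5/5 - 7*x^4/4 - x^3/3 - 6*x^2 - 9*x at the endpoints):
  F(1) − F(−1) = -1013/60 − (203/60) = -304/15.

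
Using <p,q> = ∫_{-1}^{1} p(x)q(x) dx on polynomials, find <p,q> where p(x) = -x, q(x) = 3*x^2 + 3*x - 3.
<p,q> = -2

Expand the product: p(x)·q(x) = -3*x^3 - 3*x^2 + 3*x.
∫_{-1}^{1} of each monomial x^k gives [2/(k+1) if k even, 0 if k odd]. Integrating term-by-term (or equivalently evaluating the antiderivative F(x) = -3*x^4/4 - x^3 + 3*x^2/2 at the endpoints):
  F(1) − F(−1) = -1/4 − (7/4) = -2.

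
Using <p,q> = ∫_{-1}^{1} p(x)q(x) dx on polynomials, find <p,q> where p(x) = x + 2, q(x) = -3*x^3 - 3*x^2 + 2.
<p,q> = 14/5

Expand the product: p(x)·q(x) = -3*x^4 - 9*x^3 - 6*x^2 + 2*x + 4.
∫_{-1}^{1} of each monomial x^k gives [2/(k+1) if k even, 0 if k odd]. Integrating term-by-term (or equivalently evaluating the antiderivative F(x) = -3*x^5/5 - 9*x^4/4 - 2*x^3 + x^2 + 4*x at the endpoints):
  F(1) − F(−1) = 3/20 − (-53/20) = 14/5.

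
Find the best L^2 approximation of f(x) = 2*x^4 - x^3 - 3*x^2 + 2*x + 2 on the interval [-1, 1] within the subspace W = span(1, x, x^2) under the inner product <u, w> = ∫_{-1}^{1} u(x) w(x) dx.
g(x) = -9*x^2/7 + 7*x/5 + 64/35

The best approximation g ∈ W is the orthogonal projection of f onto W. Writing g = a_0 + a_1 x + a_2 x^2, the coefficients solve the normal equations G · a = b where
  G_{ij} = <φ_i, φ_j> and b_i = <f, φ_i>, with φ_0 = 1, φ_1 = x, φ_2 = x^2.
G =
  [2, 0, 2/3]
  [0, 2/3, 0]
  [2/3, 0, 2/5],
b = (14/5, 14/15, 74/105).
Solving gives a_0 = 64/35, a_1 = 7/5, a_2 = -9/7, so
  g(x) = -9*x^2/7 + 7*x/5 + 64/35.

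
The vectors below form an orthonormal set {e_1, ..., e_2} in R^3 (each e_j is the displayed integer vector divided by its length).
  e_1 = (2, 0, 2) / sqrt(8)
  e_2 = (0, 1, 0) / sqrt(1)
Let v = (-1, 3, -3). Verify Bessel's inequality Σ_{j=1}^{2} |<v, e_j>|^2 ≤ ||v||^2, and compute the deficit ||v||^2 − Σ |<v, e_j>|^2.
Σ |<v, e_j>|^2 = 17; ||v||^2 = 19; deficit = 2

Write each e_j = u_j / sqrt(<u_j, u_j>) where u_j is the displayed integer vector. Then <v, e_j> = <v, u_j> / sqrt(<u_j, u_j>), so |<v, e_j>|^2 = <v, u_j>^2 / <u_j, u_j>.
Coefficients: <v, e_1> = -8/sqrt(8), <v, e_2> = 3/sqrt(1).
Square and sum: Σ |<v, e_j>|^2 = 17.
Compute ||v||^2 = v·v = 19.
Deficit = 19 − 17 = 2 ≥ 0, confirming Bessel's inequality. (The deficit equals ||v − Σ <v,e_j> e_j||^2, the squared distance from v to span{e_j}.)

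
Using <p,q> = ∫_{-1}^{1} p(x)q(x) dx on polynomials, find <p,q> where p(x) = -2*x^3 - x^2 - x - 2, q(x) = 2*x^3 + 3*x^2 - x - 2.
<p,q> = 128/35

Expand the product: p(x)·q(x) = -4*x^6 - 8*x^5 - 3*x^4 - 2*x^3 - 3*x^2 + 4*x + 4.
∫_{-1}^{1} of each monomial x^k gives [2/(k+1) if k even, 0 if k odd]. Integrating term-by-term (or equivalently evaluating the antiderivative F(x) = -4*x^7/7 - 4*x^6/3 - 3*x^5/5 - x^4/2 - x^3 + 2*x^2 + 4*x at the endpoints):
  F(1) − F(−1) = 419/210 − (-349/210) = 128/35.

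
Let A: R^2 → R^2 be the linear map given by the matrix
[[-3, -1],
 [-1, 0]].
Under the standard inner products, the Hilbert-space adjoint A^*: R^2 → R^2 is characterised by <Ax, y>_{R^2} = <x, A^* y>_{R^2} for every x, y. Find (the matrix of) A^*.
A^* = A^T =
[[-3, -1],
 [-1, 0]]

For real matrices with standard dot products, the defining identity <Ax, y> = <x, A^* y> gives (Ax)^T y = x^T (A^*) y, i.e. x^T A^T y = x^T (A^*) y. Since this holds for all x, y, we must have A^* = A^T. Therefore
A^* =
[[-3, -1],
 [-1, 0]].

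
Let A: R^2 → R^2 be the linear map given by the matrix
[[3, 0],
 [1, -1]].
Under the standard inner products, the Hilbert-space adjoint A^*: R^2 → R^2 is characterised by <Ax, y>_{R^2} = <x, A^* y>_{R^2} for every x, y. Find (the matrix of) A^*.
A^* = A^T =
[[3, 1],
 [0, -1]]

For real matrices with standard dot products, the defining identity <Ax, y> = <x, A^* y> gives (Ax)^T y = x^T (A^*) y, i.e. x^T A^T y = x^T (A^*) y. Since this holds for all x, y, we must have A^* = A^T. Therefore
A^* =
[[3, 1],
 [0, -1]].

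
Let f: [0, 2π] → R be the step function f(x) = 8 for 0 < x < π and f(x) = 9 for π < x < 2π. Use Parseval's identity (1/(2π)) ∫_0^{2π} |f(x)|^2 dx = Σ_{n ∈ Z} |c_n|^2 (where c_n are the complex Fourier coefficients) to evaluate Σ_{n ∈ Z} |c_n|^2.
Σ |c_n|^2 = 145/2

Parseval equates the L^2 energy of f (normalised by 1/(2π)) with the ℓ^2 sum of its Fourier coefficients: (1/(2π)) ∫_0^{2π} |f|^2 = Σ |c_n|^2.
Compute the left side: (1/(2π)) [∫_0^π 8^2 dx + ∫_π^{2π} 9^2 dx] = (1/(2π)) · (64π + 81π) = (64 + 81)/2 = 145/2.
So Σ_{n ∈ Z} |c_n|^2 = 145/2.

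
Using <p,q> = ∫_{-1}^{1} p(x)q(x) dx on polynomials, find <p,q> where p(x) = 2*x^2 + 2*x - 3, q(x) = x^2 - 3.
<p,q> = 64/5

Expand the product: p(x)·q(x) = 2*x^4 + 2*x^3 - 9*x^2 - 6*x + 9.
∫_{-1}^{1} of each monomial x^k gives [2/(k+1) if k even, 0 if k odd]. Integrating term-by-term (or equivalently evaluating the antiderivative F(x) = 2*x^5/5 + x^4/2 - 3*x^3 - 3*x^2 + 9*x at the endpoints):
  F(1) − F(−1) = 39/10 − (-89/10) = 64/5.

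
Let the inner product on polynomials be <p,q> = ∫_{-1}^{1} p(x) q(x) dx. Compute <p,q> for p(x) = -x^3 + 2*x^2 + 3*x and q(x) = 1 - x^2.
<p,q> = 8/15

Expand the product: p(x)·q(x) = x^5 - 2*x^4 - 4*x^3 + 2*x^2 + 3*x.
∫_{-1}^{1} of each monomial x^k gives [2/(k+1) if k even, 0 if k odd]. Integrating term-by-term (or equivalently evaluating the antiderivative F(x) = x^6/6 - 2*x^5/5 - x^4 + 2*x^3/3 + 3*x^2/2 at the endpoints):
  F(1) − F(−1) = 14/15 − (2/5) = 8/15.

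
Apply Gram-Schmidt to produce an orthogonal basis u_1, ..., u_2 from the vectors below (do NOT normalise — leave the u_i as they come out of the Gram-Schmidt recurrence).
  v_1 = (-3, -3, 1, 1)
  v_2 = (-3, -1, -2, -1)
Orthogonal basis:
  u_1 = (-3, -3, 1, 1)
  u_2 = (-33/20, 7/20, -49/20, -29/20)

Apply the Gram-Schmidt recurrence
  u_1 = v_1
  u_i = v_i − Σ_{j<i} ((v_i · u_j) / (u_j · u_j)) · u_j.

Step by step this gives:
  u_1 = (-3, -3, 1, 1)
  u_2 = (-33/20, 7/20, -49/20, -29/20)

Orthogonality check:
  u_2 · u_1 = 0 (should be 0)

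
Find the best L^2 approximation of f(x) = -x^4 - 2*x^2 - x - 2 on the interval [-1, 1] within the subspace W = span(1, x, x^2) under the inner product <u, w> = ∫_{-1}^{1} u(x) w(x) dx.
g(x) = -20*x^2/7 - x - 67/35

The best approximation g ∈ W is the orthogonal projection of f onto W. Writing g = a_0 + a_1 x + a_2 x^2, the coefficients solve the normal equations G · a = b where
  G_{ij} = <φ_i, φ_j> and b_i = <f, φ_i>, with φ_0 = 1, φ_1 = x, φ_2 = x^2.
G =
  [2, 0, 2/3]
  [0, 2/3, 0]
  [2/3, 0, 2/5],
b = (-86/15, -2/3, -254/105).
Solving gives a_0 = -67/35, a_1 = -1, a_2 = -20/7, so
  g(x) = -20*x^2/7 - x - 67/35.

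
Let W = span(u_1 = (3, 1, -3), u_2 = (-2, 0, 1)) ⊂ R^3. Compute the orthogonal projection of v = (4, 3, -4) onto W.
proj_W(v) = (51/14, 27/14, -33/7)

Set up U = [u_1 | ... | u_2] ∈ R^(3×2). The projector onto W = col(U) is P = U (U^T U)^(-1) U^T.
Compute U^T U =
  [19, -9]
  [-9, 5],
and U^T v = (27, -12).
Solve U^T U · c = U^T v for the coefficients: c = (27/14, 15/14). The projection is proj_W(v) = U c.
Check: (v - proj_W(v)) · u_1 = 0  (should be 0).
Check: (v - proj_W(v)) · u_2 = 0  (should be 0).
Result: proj_W(v) = (51/14, 27/14, -33/7).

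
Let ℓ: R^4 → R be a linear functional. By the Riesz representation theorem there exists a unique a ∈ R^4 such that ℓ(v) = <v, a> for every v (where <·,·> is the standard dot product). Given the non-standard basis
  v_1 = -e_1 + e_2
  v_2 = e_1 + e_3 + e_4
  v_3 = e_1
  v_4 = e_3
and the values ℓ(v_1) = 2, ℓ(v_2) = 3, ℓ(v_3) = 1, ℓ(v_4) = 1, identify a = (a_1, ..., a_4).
a = (1, 3, 1, 1)

Write a = (a_1, ..., a_4) in the standard basis. For each basis vector v_i, ℓ(v_i) = <v_i, a> is a linear equation in the a_j's. Collect the n equations into a matrix system V a = ℓ, where row i of V is v_i (expressed in the standard basis). Since V is invertible (lower-triangular with 1s on the diagonal, up to permutation), solve by back-substitution:
  V =
[[-1, 1, 0, 0],
 [1, 0, 1, 1],
 [1, 0, 0, 0],
 [0, 0, 1, 0]]
  V a = (2, 3, 1, 1)
Solving gives a = (1, 3, 1, 1).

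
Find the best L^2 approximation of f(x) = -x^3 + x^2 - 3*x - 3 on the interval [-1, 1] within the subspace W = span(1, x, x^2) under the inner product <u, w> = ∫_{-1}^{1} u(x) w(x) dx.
g(x) = x^2 - 18*x/5 - 3

The best approximation g ∈ W is the orthogonal projection of f onto W. Writing g = a_0 + a_1 x + a_2 x^2, the coefficients solve the normal equations G · a = b where
  G_{ij} = <φ_i, φ_j> and b_i = <f, φ_i>, with φ_0 = 1, φ_1 = x, φ_2 = x^2.
G =
  [2, 0, 2/3]
  [0, 2/3, 0]
  [2/3, 0, 2/5],
b = (-16/3, -12/5, -8/5).
Solving gives a_0 = -3, a_1 = -18/5, a_2 = 1, so
  g(x) = x^2 - 18*x/5 - 3.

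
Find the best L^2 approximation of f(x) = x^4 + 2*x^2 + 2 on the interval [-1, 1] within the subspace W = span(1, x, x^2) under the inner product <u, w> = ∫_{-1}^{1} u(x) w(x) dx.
g(x) = 20*x^2/7 + 67/35

The best approximation g ∈ W is the orthogonal projection of f onto W. Writing g = a_0 + a_1 x + a_2 x^2, the coefficients solve the normal equations G · a = b where
  G_{ij} = <φ_i, φ_j> and b_i = <f, φ_i>, with φ_0 = 1, φ_1 = x, φ_2 = x^2.
G =
  [2, 0, 2/3]
  [0, 2/3, 0]
  [2/3, 0, 2/5],
b = (86/15, 0, 254/105).
Solving gives a_0 = 67/35, a_1 = 0, a_2 = 20/7, so
  g(x) = 20*x^2/7 + 67/35.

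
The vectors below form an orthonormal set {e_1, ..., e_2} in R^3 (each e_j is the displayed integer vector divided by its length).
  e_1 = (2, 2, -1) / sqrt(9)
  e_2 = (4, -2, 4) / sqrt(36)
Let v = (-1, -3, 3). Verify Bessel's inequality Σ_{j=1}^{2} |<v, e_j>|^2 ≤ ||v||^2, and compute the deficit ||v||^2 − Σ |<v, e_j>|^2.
Σ |<v, e_j>|^2 = 170/9; ||v||^2 = 19; deficit = 1/9

Write each e_j = u_j / sqrt(<u_j, u_j>) where u_j is the displayed integer vector. Then <v, e_j> = <v, u_j> / sqrt(<u_j, u_j>), so |<v, e_j>|^2 = <v, u_j>^2 / <u_j, u_j>.
Coefficients: <v, e_1> = -11/sqrt(9), <v, e_2> = 14/sqrt(36).
Square and sum: Σ |<v, e_j>|^2 = 170/9.
Compute ||v||^2 = v·v = 19.
Deficit = 19 − 170/9 = 1/9 ≥ 0, confirming Bessel's inequality. (The deficit equals ||v − Σ <v,e_j> e_j||^2, the squared distance from v to span{e_j}.)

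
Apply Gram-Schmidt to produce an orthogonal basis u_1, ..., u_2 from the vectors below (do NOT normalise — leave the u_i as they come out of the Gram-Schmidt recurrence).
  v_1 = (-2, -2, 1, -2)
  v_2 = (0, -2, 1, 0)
Orthogonal basis:
  u_1 = (-2, -2, 1, -2)
  u_2 = (10/13, -16/13, 8/13, 10/13)

Apply the Gram-Schmidt recurrence
  u_1 = v_1
  u_i = v_i − Σ_{j<i} ((v_i · u_j) / (u_j · u_j)) · u_j.

Step by step this gives:
  u_1 = (-2, -2, 1, -2)
  u_2 = (10/13, -16/13, 8/13, 10/13)

Orthogonality check:
  u_2 · u_1 = 0 (should be 0)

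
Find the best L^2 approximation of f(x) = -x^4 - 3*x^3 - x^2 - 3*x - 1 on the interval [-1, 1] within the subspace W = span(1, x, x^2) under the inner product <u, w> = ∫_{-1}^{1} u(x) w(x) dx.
g(x) = -13*x^2/7 - 24*x/5 - 32/35

The best approximation g ∈ W is the orthogonal projection of f onto W. Writing g = a_0 + a_1 x + a_2 x^2, the coefficients solve the normal equations G · a = b where
  G_{ij} = <φ_i, φ_j> and b_i = <f, φ_i>, with φ_0 = 1, φ_1 = x, φ_2 = x^2.
G =
  [2, 0, 2/3]
  [0, 2/3, 0]
  [2/3, 0, 2/5],
b = (-46/15, -16/5, -142/105).
Solving gives a_0 = -32/35, a_1 = -24/5, a_2 = -13/7, so
  g(x) = -13*x^2/7 - 24*x/5 - 32/35.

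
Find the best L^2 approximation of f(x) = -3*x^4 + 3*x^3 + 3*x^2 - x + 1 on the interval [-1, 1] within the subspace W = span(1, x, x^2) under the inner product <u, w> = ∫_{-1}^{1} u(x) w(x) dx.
g(x) = 3*x^2/7 + 4*x/5 + 44/35

The best approximation g ∈ W is the orthogonal projection of f onto W. Writing g = a_0 + a_1 x + a_2 x^2, the coefficients solve the normal equations G · a = b where
  G_{ij} = <φ_i, φ_j> and b_i = <f, φ_i>, with φ_0 = 1, φ_1 = x, φ_2 = x^2.
G =
  [2, 0, 2/3]
  [0, 2/3, 0]
  [2/3, 0, 2/5],
b = (14/5, 8/15, 106/105).
Solving gives a_0 = 44/35, a_1 = 4/5, a_2 = 3/7, so
  g(x) = 3*x^2/7 + 4*x/5 + 44/35.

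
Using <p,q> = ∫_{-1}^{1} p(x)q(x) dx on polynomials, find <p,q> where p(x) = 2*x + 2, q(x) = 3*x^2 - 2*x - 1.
<p,q> = -8/3

Expand the product: p(x)·q(x) = 6*x^3 + 2*x^2 - 6*x - 2.
∫_{-1}^{1} of each monomial x^k gives [2/(k+1) if k even, 0 if k odd]. Integrating term-by-term (or equivalently evaluating the antiderivative F(x) = 3*x^4/2 + 2*x^3/3 - 3*x^2 - 2*x at the endpoints):
  F(1) − F(−1) = -17/6 − (-1/6) = -8/3.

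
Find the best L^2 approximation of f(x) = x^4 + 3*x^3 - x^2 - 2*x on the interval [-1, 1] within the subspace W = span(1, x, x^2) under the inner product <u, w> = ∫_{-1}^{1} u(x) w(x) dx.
g(x) = -x^2/7 - x/5 - 3/35

The best approximation g ∈ W is the orthogonal projection of f onto W. Writing g = a_0 + a_1 x + a_2 x^2, the coefficients solve the normal equations G · a = b where
  G_{ij} = <φ_i, φ_j> and b_i = <f, φ_i>, with φ_0 = 1, φ_1 = x, φ_2 = x^2.
G =
  [2, 0, 2/3]
  [0, 2/3, 0]
  [2/3, 0, 2/5],
b = (-4/15, -2/15, -4/35).
Solving gives a_0 = -3/35, a_1 = -1/5, a_2 = -1/7, so
  g(x) = -x^2/7 - x/5 - 3/35.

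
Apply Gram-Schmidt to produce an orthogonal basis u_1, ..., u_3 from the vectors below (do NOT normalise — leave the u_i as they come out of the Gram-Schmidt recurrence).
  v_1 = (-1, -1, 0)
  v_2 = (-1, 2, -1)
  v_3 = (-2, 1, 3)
Orthogonal basis:
  u_1 = (-1, -1, 0)
  u_2 = (-3/2, 3/2, -1)
  u_3 = (-12/11, 12/11, 36/11)

Apply the Gram-Schmidt recurrence
  u_1 = v_1
  u_i = v_i − Σ_{j<i} ((v_i · u_j) / (u_j · u_j)) · u_j.

Step by step this gives:
  u_1 = (-1, -1, 0)
  u_2 = (-3/2, 3/2, -1)
  u_3 = (-12/11, 12/11, 36/11)

Orthogonality check:
  u_2 · u_1 = 0 (should be 0)
  u_3 · u_1 = 0 (should be 0)
  u_3 · u_2 = 0 (should be 0)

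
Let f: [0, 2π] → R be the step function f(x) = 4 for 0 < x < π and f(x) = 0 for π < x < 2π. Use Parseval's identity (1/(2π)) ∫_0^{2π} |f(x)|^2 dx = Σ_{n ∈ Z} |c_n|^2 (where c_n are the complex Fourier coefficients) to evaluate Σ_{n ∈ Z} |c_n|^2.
Σ |c_n|^2 = 8

Parseval equates the L^2 energy of f (normalised by 1/(2π)) with the ℓ^2 sum of its Fourier coefficients: (1/(2π)) ∫_0^{2π} |f|^2 = Σ |c_n|^2.
Compute the left side: (1/(2π)) [∫_0^π 4^2 dx + ∫_π^{2π} 0^2 dx] = (1/(2π)) · (16π + 0π) = (16 + 0)/2 = 8.
So Σ_{n ∈ Z} |c_n|^2 = 8.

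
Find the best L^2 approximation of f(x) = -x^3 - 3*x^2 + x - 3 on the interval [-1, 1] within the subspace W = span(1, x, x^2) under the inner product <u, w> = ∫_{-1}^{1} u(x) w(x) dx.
g(x) = -3*x^2 + 2*x/5 - 3

The best approximation g ∈ W is the orthogonal projection of f onto W. Writing g = a_0 + a_1 x + a_2 x^2, the coefficients solve the normal equations G · a = b where
  G_{ij} = <φ_i, φ_j> and b_i = <f, φ_i>, with φ_0 = 1, φ_1 = x, φ_2 = x^2.
G =
  [2, 0, 2/3]
  [0, 2/3, 0]
  [2/3, 0, 2/5],
b = (-8, 4/15, -16/5).
Solving gives a_0 = -3, a_1 = 2/5, a_2 = -3, so
  g(x) = -3*x^2 + 2*x/5 - 3.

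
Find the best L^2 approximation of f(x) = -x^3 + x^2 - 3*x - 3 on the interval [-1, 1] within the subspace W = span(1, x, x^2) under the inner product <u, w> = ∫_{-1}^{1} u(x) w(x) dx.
g(x) = x^2 - 18*x/5 - 3

The best approximation g ∈ W is the orthogonal projection of f onto W. Writing g = a_0 + a_1 x + a_2 x^2, the coefficients solve the normal equations G · a = b where
  G_{ij} = <φ_i, φ_j> and b_i = <f, φ_i>, with φ_0 = 1, φ_1 = x, φ_2 = x^2.
G =
  [2, 0, 2/3]
  [0, 2/3, 0]
  [2/3, 0, 2/5],
b = (-16/3, -12/5, -8/5).
Solving gives a_0 = -3, a_1 = -18/5, a_2 = 1, so
  g(x) = x^2 - 18*x/5 - 3.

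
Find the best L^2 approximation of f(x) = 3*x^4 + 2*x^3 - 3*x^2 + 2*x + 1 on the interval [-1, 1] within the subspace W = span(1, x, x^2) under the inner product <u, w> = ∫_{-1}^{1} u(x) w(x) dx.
g(x) = -3*x^2/7 + 16*x/5 + 26/35

The best approximation g ∈ W is the orthogonal projection of f onto W. Writing g = a_0 + a_1 x + a_2 x^2, the coefficients solve the normal equations G · a = b where
  G_{ij} = <φ_i, φ_j> and b_i = <f, φ_i>, with φ_0 = 1, φ_1 = x, φ_2 = x^2.
G =
  [2, 0, 2/3]
  [0, 2/3, 0]
  [2/3, 0, 2/5],
b = (6/5, 32/15, 34/105).
Solving gives a_0 = 26/35, a_1 = 16/5, a_2 = -3/7, so
  g(x) = -3*x^2/7 + 16*x/5 + 26/35.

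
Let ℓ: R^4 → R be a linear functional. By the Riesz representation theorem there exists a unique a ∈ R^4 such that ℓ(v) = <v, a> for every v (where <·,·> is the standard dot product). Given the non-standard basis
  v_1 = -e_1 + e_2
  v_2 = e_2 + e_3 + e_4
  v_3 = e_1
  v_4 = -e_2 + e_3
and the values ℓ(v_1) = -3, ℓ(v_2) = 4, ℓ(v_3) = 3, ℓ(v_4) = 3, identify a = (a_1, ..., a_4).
a = (3, 0, 3, 1)

Write a = (a_1, ..., a_4) in the standard basis. For each basis vector v_i, ℓ(v_i) = <v_i, a> is a linear equation in the a_j's. Collect the n equations into a matrix system V a = ℓ, where row i of V is v_i (expressed in the standard basis). Since V is invertible (lower-triangular with 1s on the diagonal, up to permutation), solve by back-substitution:
  V =
[[-1, 1, 0, 0],
 [0, 1, 1, 1],
 [1, 0, 0, 0],
 [0, -1, 1, 0]]
  V a = (-3, 4, 3, 3)
Solving gives a = (3, 0, 3, 1).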